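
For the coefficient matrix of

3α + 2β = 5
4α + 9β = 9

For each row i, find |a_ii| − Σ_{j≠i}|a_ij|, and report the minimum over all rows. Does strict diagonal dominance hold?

row 1: |3| − (2) = 1
row 2: |9| − (4) = 5
minimum over rows = 1 → strictly diagonally dominant (convergence guaranteed)

1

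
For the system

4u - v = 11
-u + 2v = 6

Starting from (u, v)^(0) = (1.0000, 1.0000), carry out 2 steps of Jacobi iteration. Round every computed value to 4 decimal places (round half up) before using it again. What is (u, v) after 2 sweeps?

(3.6250, 4.5000)

Iteration 1:
  u = (11 - (-1)·1.0000) / (4) = 3.0000
  v = (6 - (-1)·1.0000) / (2) = 3.5000
Iteration 2:
  u = (11 - (-1)·3.5000) / (4) = 3.6250
  v = (6 - (-1)·3.0000) / (2) = 4.5000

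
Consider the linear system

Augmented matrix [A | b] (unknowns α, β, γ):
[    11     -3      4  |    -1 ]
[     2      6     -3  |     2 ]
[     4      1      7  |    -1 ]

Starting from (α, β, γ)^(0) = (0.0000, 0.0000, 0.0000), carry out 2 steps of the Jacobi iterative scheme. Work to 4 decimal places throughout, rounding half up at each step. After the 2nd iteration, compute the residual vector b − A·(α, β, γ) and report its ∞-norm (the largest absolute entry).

Iteration 1:
  α = (-1 - (-3)·0.0000 - (4)·0.0000) / (11) = -0.0909
  β = (2 - (2)·0.0000 - (-3)·0.0000) / (6) = 0.3333
  γ = (-1 - (4)·0.0000 - (1)·0.0000) / (7) = -0.1429
Iteration 2:
  α = (-1 - (-3)·0.3333 - (4)·-0.1429) / (11) = 0.0520
  β = (2 - (2)·-0.0909 - (-3)·-0.1429) / (6) = 0.2922
  γ = (-1 - (4)·-0.0909 - (1)·0.3333) / (7) = -0.1385
Residual b − A·x = (-0.1414, -0.2727, -0.5307); ∞-norm = 0.5307

0.5307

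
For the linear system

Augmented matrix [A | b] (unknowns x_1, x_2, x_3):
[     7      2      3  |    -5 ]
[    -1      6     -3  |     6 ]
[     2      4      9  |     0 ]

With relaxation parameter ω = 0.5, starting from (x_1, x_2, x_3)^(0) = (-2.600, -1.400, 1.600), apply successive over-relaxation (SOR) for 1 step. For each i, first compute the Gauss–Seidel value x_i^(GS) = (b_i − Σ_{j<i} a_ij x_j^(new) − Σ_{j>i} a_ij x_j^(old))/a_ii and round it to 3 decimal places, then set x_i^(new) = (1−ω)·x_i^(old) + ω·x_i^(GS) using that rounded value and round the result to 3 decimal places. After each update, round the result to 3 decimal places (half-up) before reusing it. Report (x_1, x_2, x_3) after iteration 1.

Iteration 1:
  x_1: GS value = (-5 - (2)·-1.400 - (3)·1.600) / (7) = -1.000;  x_1 ← (1−ω)·-2.600 + ω·-1.000 = -1.800
  x_2: GS value = (6 - (-1)·-1.800 - (-3)·1.600) / (6) = 1.500;  x_2 ← (1−ω)·-1.400 + ω·1.500 = 0.050
  x_3: GS value = (0 - (2)·-1.800 - (4)·0.050) / (9) = 0.378;  x_3 ← (1−ω)·1.600 + ω·0.378 = 0.989

(-1.800, 0.050, 0.989)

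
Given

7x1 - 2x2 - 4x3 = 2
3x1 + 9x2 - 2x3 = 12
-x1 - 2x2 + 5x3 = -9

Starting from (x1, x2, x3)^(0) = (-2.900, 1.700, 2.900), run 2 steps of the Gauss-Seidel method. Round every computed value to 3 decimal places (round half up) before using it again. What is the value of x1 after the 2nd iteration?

0.135

Iteration 1:
  x1 = (2 - (-2)·1.700 - (-4)·2.900) / (7) = 2.429
  x2 = (12 - (3)·2.429 - (-2)·2.900) / (9) = 1.168
  x3 = (-9 - (-1)·2.429 - (-2)·1.168) / (5) = -0.847
Iteration 2:
  x1 = (2 - (-2)·1.168 - (-4)·-0.847) / (7) = 0.135
  x2 = (12 - (3)·0.135 - (-2)·-0.847) / (9) = 1.100
  x3 = (-9 - (-1)·0.135 - (-2)·1.100) / (5) = -1.333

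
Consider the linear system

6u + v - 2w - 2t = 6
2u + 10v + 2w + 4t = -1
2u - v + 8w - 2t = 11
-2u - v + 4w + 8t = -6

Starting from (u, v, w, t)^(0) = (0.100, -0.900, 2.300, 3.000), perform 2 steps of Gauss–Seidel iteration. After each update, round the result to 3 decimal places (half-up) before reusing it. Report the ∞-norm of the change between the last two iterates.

2.074

Iteration 1:
  u = (6 - (1)·-0.900 - (-2)·2.300 - (-2)·3.000) / (6) = 2.917
  v = (-1 - (2)·2.917 - (2)·2.300 - (4)·3.000) / (10) = -2.343
  w = (11 - (2)·2.917 - (-1)·-2.343 - (-2)·3.000) / (8) = 1.103
  t = (-6 - (-2)·2.917 - (-1)·-2.343 - (4)·1.103) / (8) = -0.865
Iteration 2:
  u = (6 - (1)·-2.343 - (-2)·1.103 - (-2)·-0.865) / (6) = 1.470
  v = (-1 - (2)·1.470 - (2)·1.103 - (4)·-0.865) / (10) = -0.269
  w = (11 - (2)·1.470 - (-1)·-0.269 - (-2)·-0.865) / (8) = 0.758
  t = (-6 - (-2)·1.470 - (-1)·-0.269 - (4)·0.758) / (8) = -0.795
Change: (-1.447, 2.074, -0.345, 0.070) → max |·| = 2.074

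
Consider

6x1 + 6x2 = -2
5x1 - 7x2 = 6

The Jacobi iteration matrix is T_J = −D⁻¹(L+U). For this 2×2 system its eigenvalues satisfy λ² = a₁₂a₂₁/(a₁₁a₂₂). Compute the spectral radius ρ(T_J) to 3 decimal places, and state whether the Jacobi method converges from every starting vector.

a₁₂a₂₁/(a₁₁a₂₂) = (6)·(5) / ((6)·(-7)) = -0.714286
ρ = √|-0.714286| = √0.714286 = 0.845
ρ < 1, so Jacobi converges

0.845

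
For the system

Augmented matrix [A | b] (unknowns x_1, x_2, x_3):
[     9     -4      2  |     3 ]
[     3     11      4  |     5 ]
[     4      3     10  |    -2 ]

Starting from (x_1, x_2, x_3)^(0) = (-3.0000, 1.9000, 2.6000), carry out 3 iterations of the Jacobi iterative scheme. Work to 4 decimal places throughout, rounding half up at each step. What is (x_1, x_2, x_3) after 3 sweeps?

(0.5127, 0.5457, -0.3936)

Iteration 1:
  x_1 = (3 - (-4)·1.9000 - (2)·2.6000) / (9) = 0.6000
  x_2 = (5 - (3)·-3.0000 - (4)·2.6000) / (11) = 0.3273
  x_3 = (-2 - (4)·-3.0000 - (3)·1.9000) / (10) = 0.4300
Iteration 2:
  x_1 = (3 - (-4)·0.3273 - (2)·0.4300) / (9) = 0.3832
  x_2 = (5 - (3)·0.6000 - (4)·0.4300) / (11) = 0.1345
  x_3 = (-2 - (4)·0.6000 - (3)·0.3273) / (10) = -0.5382
Iteration 3:
  x_1 = (3 - (-4)·0.1345 - (2)·-0.5382) / (9) = 0.5127
  x_2 = (5 - (3)·0.3832 - (4)·-0.5382) / (11) = 0.5457
  x_3 = (-2 - (4)·0.3832 - (3)·0.1345) / (10) = -0.3936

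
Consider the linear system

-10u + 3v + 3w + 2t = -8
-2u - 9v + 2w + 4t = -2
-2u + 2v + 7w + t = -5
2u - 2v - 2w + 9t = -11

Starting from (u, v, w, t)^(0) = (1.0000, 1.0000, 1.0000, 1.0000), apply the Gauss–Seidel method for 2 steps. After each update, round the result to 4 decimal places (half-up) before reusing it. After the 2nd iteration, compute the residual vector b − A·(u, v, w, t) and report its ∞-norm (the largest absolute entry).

2.3935

Iteration 1:
  u = (-8 - (3)·1.0000 - (3)·1.0000 - (2)·1.0000) / (-10) = 1.6000
  v = (-2 - (-2)·1.6000 - (2)·1.0000 - (4)·1.0000) / (-9) = 0.5333
  w = (-5 - (-2)·1.6000 - (2)·0.5333 - (1)·1.0000) / (7) = -0.5524
  t = (-11 - (2)·1.6000 - (-2)·0.5333 - (-2)·-0.5524) / (9) = -1.5820
Iteration 2:
  u = (-8 - (3)·0.5333 - (3)·-0.5524 - (2)·-1.5820) / (-10) = 0.4779
  v = (-2 - (-2)·0.4779 - (2)·-0.5524 - (4)·-1.5820) / (-9) = -0.7098
  w = (-5 - (-2)·0.4779 - (2)·-0.7098 - (1)·-1.5820) / (7) = -0.1489
  t = (-11 - (2)·0.4779 - (-2)·-0.7098 - (-2)·-0.1489) / (9) = -1.5192
Residual b − A·x = (2.3935, -1.0578, -0.0631, -0.0004); ∞-norm = 2.3935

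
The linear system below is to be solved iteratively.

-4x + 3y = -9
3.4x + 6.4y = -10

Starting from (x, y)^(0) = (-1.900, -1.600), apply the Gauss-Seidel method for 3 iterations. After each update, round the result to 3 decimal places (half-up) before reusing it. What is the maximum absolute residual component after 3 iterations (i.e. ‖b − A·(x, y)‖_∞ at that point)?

0.245

Iteration 1:
  x = (-9 - (3)·-1.600) / (-4) = 1.050
  y = (-10 - (3.4)·1.050) / (6.4) = -2.120
Iteration 2:
  x = (-9 - (3)·-2.120) / (-4) = 0.660
  y = (-10 - (3.4)·0.660) / (6.4) = -1.913
Iteration 3:
  x = (-9 - (3)·-1.913) / (-4) = 0.815
  y = (-10 - (3.4)·0.815) / (6.4) = -1.995
Residual b − A·x = (0.245, -0.003); ∞-norm = 0.245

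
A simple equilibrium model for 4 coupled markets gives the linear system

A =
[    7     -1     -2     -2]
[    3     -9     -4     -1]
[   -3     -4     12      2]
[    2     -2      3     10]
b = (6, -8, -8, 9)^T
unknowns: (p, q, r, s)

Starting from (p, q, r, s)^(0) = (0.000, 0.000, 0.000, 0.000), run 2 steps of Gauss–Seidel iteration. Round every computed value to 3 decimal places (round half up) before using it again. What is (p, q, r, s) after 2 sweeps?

(1.288, 1.236, -0.096, 0.918)

Iteration 1:
  p = (6 - (-1)·0.000 - (-2)·0.000 - (-2)·0.000) / (7) = 0.857
  q = (-8 - (3)·0.857 - (-4)·0.000 - (-1)·0.000) / (-9) = 1.175
  r = (-8 - (-3)·0.857 - (-4)·1.175 - (2)·0.000) / (12) = -0.061
  s = (9 - (2)·0.857 - (-2)·1.175 - (3)·-0.061) / (10) = 0.982
Iteration 2:
  p = (6 - (-1)·1.175 - (-2)·-0.061 - (-2)·0.982) / (7) = 1.288
  q = (-8 - (3)·1.288 - (-4)·-0.061 - (-1)·0.982) / (-9) = 1.236
  r = (-8 - (-3)·1.288 - (-4)·1.236 - (2)·0.982) / (12) = -0.096
  s = (9 - (2)·1.288 - (-2)·1.236 - (3)·-0.096) / (10) = 0.918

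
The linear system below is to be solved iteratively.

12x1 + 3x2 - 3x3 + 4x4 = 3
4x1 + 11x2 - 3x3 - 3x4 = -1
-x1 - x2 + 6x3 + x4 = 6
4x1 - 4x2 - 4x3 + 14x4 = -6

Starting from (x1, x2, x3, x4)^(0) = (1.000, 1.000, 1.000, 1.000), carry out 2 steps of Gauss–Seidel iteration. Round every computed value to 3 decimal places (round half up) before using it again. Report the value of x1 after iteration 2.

0.357

Iteration 1:
  x1 = (3 - (3)·1.000 - (-3)·1.000 - (4)·1.000) / (12) = -0.083
  x2 = (-1 - (4)·-0.083 - (-3)·1.000 - (-3)·1.000) / (11) = 0.485
  x3 = (6 - (-1)·-0.083 - (-1)·0.485 - (1)·1.000) / (6) = 0.900
  x4 = (-6 - (4)·-0.083 - (-4)·0.485 - (-4)·0.900) / (14) = -0.009
Iteration 2:
  x1 = (3 - (3)·0.485 - (-3)·0.900 - (4)·-0.009) / (12) = 0.357
  x2 = (-1 - (4)·0.357 - (-3)·0.900 - (-3)·-0.009) / (11) = 0.022
  x3 = (6 - (-1)·0.357 - (-1)·0.022 - (1)·-0.009) / (6) = 1.065
  x4 = (-6 - (4)·0.357 - (-4)·0.022 - (-4)·1.065) / (14) = -0.220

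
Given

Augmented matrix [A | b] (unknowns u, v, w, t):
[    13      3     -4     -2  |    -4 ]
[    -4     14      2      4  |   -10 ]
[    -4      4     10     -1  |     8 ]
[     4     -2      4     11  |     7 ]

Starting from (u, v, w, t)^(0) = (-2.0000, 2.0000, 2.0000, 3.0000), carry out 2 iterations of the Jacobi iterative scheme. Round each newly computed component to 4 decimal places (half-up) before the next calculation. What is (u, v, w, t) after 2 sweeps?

Iteration 1:
  u = (-4 - (3)·2.0000 - (-4)·2.0000 - (-2)·3.0000) / (13) = 0.3077
  v = (-10 - (-4)·-2.0000 - (2)·2.0000 - (4)·3.0000) / (14) = -2.4286
  w = (8 - (-4)·-2.0000 - (4)·2.0000 - (-1)·3.0000) / (10) = -0.5000
  t = (7 - (4)·-2.0000 - (-2)·2.0000 - (4)·2.0000) / (11) = 1.0000
Iteration 2:
  u = (-4 - (3)·-2.4286 - (-4)·-0.5000 - (-2)·1.0000) / (13) = 0.2528
  v = (-10 - (-4)·0.3077 - (2)·-0.5000 - (4)·1.0000) / (14) = -0.8407
  w = (8 - (-4)·0.3077 - (4)·-2.4286 - (-1)·1.0000) / (10) = 1.9945
  t = (7 - (4)·0.3077 - (-2)·-2.4286 - (4)·-0.5000) / (11) = 0.2647

(0.2528, -0.8407, 1.9945, 0.2647)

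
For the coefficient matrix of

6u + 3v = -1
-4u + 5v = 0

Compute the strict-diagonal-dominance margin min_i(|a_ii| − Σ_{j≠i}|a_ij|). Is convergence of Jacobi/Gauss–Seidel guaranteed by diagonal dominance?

1

row 1: |6| − (3) = 3
row 2: |5| − (4) = 1
minimum over rows = 1 → strictly diagonally dominant (convergence guaranteed)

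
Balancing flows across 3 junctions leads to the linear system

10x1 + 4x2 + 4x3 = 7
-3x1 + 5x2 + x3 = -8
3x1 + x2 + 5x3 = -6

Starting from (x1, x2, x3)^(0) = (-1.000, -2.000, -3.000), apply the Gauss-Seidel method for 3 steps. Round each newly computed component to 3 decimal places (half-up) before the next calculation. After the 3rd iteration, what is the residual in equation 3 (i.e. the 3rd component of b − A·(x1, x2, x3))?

0.001

Iteration 1:
  x1 = (7 - (4)·-2.000 - (4)·-3.000) / (10) = 2.700
  x2 = (-8 - (-3)·2.700 - (1)·-3.000) / (5) = 0.620
  x3 = (-6 - (3)·2.700 - (1)·0.620) / (5) = -2.944
Iteration 2:
  x1 = (7 - (4)·0.620 - (4)·-2.944) / (10) = 1.630
  x2 = (-8 - (-3)·1.630 - (1)·-2.944) / (5) = -0.033
  x3 = (-6 - (3)·1.630 - (1)·-0.033) / (5) = -2.171
Iteration 3:
  x1 = (7 - (4)·-0.033 - (4)·-2.171) / (10) = 1.582
  x2 = (-8 - (-3)·1.582 - (1)·-2.171) / (5) = -0.217
  x3 = (-6 - (3)·1.582 - (1)·-0.217) / (5) = -2.106
Residual b − A·x = (0.472, -0.063, 0.001)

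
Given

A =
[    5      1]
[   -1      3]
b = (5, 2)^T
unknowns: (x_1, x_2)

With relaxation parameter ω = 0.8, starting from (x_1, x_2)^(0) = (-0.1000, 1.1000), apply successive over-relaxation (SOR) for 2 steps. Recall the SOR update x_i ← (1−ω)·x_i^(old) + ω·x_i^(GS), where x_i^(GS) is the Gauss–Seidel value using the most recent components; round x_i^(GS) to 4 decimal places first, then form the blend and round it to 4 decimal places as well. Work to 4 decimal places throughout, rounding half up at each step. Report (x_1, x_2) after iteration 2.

(0.7745, 0.9227)

Iteration 1:
  x_1: GS value = (5 - (1)·1.1000) / (5) = 0.7800;  x_1 ← (1−ω)·-0.1000 + ω·0.7800 = 0.6040
  x_2: GS value = (2 - (-1)·0.6040) / (3) = 0.8680;  x_2 ← (1−ω)·1.1000 + ω·0.8680 = 0.9144
Iteration 2:
  x_1: GS value = (5 - (1)·0.9144) / (5) = 0.8171;  x_1 ← (1−ω)·0.6040 + ω·0.8171 = 0.7745
  x_2: GS value = (2 - (-1)·0.7745) / (3) = 0.9248;  x_2 ← (1−ω)·0.9144 + ω·0.9248 = 0.9227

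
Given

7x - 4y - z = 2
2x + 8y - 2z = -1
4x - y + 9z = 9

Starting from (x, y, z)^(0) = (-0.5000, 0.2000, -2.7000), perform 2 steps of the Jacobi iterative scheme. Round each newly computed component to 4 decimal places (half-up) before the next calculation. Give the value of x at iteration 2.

Iteration 1:
  x = (2 - (-4)·0.2000 - (-1)·-2.7000) / (7) = 0.0143
  y = (-1 - (2)·-0.5000 - (-2)·-2.7000) / (8) = -0.6750
  z = (9 - (4)·-0.5000 - (-1)·0.2000) / (9) = 1.2444
Iteration 2:
  x = (2 - (-4)·-0.6750 - (-1)·1.2444) / (7) = 0.0778
  y = (-1 - (2)·0.0143 - (-2)·1.2444) / (8) = 0.1825
  z = (9 - (4)·0.0143 - (-1)·-0.6750) / (9) = 0.9186

0.0778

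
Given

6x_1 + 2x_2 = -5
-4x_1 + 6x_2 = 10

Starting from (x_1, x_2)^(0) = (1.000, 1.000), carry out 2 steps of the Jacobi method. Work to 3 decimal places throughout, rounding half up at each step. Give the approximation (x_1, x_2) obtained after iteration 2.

Iteration 1:
  x_1 = (-5 - (2)·1.000) / (6) = -1.167
  x_2 = (10 - (-4)·1.000) / (6) = 2.333
Iteration 2:
  x_1 = (-5 - (2)·2.333) / (6) = -1.611
  x_2 = (10 - (-4)·-1.167) / (6) = 0.889

(-1.611, 0.889)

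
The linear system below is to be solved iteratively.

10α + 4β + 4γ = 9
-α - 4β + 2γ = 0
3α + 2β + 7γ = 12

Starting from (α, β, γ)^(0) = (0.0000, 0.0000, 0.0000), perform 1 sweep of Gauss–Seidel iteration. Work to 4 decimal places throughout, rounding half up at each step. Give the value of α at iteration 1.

0.9000

Iteration 1:
  α = (9 - (4)·0.0000 - (4)·0.0000) / (10) = 0.9000
  β = (0 - (-1)·0.9000 - (2)·0.0000) / (-4) = -0.2250
  γ = (12 - (3)·0.9000 - (2)·-0.2250) / (7) = 1.3929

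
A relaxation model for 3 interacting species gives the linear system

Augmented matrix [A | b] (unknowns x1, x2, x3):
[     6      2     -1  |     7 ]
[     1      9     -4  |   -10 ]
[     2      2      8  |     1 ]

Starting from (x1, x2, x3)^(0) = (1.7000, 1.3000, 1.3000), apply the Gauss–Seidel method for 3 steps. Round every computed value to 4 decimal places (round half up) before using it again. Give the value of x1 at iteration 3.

Iteration 1:
  x1 = (7 - (2)·1.3000 - (-1)·1.3000) / (6) = 0.9500
  x2 = (-10 - (1)·0.9500 - (-4)·1.3000) / (9) = -0.6389
  x3 = (1 - (2)·0.9500 - (2)·-0.6389) / (8) = 0.0472
Iteration 2:
  x1 = (7 - (2)·-0.6389 - (-1)·0.0472) / (6) = 1.3875
  x2 = (-10 - (1)·1.3875 - (-4)·0.0472) / (9) = -1.2443
  x3 = (1 - (2)·1.3875 - (2)·-1.2443) / (8) = 0.0892
Iteration 3:
  x1 = (7 - (2)·-1.2443 - (-1)·0.0892) / (6) = 1.5963
  x2 = (-10 - (1)·1.5963 - (-4)·0.0892) / (9) = -1.2488
  x3 = (1 - (2)·1.5963 - (2)·-1.2488) / (8) = 0.0381

1.5963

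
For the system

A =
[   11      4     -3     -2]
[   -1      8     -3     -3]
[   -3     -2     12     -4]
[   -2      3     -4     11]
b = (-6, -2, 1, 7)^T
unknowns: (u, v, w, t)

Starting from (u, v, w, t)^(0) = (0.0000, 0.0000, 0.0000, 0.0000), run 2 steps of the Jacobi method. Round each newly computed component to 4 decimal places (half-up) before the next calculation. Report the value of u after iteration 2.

Iteration 1:
  u = (-6 - (4)·0.0000 - (-3)·0.0000 - (-2)·0.0000) / (11) = -0.5455
  v = (-2 - (-1)·0.0000 - (-3)·0.0000 - (-3)·0.0000) / (8) = -0.2500
  w = (1 - (-3)·0.0000 - (-2)·0.0000 - (-4)·0.0000) / (12) = 0.0833
  t = (7 - (-2)·0.0000 - (3)·0.0000 - (-4)·0.0000) / (11) = 0.6364
Iteration 2:
  u = (-6 - (4)·-0.2500 - (-3)·0.0833 - (-2)·0.6364) / (11) = -0.3161
  v = (-2 - (-1)·-0.5455 - (-3)·0.0833 - (-3)·0.6364) / (8) = -0.0483
  w = (1 - (-3)·-0.5455 - (-2)·-0.2500 - (-4)·0.6364) / (12) = 0.1174
  t = (7 - (-2)·-0.5455 - (3)·-0.2500 - (-4)·0.0833) / (11) = 0.6357

-0.3161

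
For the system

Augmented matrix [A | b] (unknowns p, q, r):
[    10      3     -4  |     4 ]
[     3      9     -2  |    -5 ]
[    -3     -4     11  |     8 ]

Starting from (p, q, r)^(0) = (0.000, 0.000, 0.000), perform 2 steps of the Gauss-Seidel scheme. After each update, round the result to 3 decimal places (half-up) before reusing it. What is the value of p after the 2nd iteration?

Iteration 1:
  p = (4 - (3)·0.000 - (-4)·0.000) / (10) = 0.400
  q = (-5 - (3)·0.400 - (-2)·0.000) / (9) = -0.689
  r = (8 - (-3)·0.400 - (-4)·-0.689) / (11) = 0.586
Iteration 2:
  p = (4 - (3)·-0.689 - (-4)·0.586) / (10) = 0.841
  q = (-5 - (3)·0.841 - (-2)·0.586) / (9) = -0.706
  r = (8 - (-3)·0.841 - (-4)·-0.706) / (11) = 0.700

0.841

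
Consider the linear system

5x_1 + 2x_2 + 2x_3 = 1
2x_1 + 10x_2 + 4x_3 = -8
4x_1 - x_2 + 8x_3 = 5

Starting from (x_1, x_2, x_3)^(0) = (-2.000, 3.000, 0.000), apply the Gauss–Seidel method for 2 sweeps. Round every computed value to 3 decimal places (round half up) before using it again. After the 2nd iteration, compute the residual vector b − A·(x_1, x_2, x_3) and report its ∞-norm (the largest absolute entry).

Iteration 1:
  x_1 = (1 - (2)·3.000 - (2)·0.000) / (5) = -1.000
  x_2 = (-8 - (2)·-1.000 - (4)·0.000) / (10) = -0.600
  x_3 = (5 - (4)·-1.000 - (-1)·-0.600) / (8) = 1.050
Iteration 2:
  x_1 = (1 - (2)·-0.600 - (2)·1.050) / (5) = 0.020
  x_2 = (-8 - (2)·0.020 - (4)·1.050) / (10) = -1.224
  x_3 = (5 - (4)·0.020 - (-1)·-1.224) / (8) = 0.462
Residual b − A·x = (2.424, 2.352, 0.000); ∞-norm = 2.424

2.424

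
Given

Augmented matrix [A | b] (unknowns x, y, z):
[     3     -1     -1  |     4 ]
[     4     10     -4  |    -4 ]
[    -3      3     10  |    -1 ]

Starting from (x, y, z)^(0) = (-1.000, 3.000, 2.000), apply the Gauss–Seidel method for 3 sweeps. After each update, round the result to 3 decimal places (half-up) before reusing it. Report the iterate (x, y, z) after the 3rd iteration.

Iteration 1:
  x = (4 - (-1)·3.000 - (-1)·2.000) / (3) = 3.000
  y = (-4 - (4)·3.000 - (-4)·2.000) / (10) = -0.800
  z = (-1 - (-3)·3.000 - (3)·-0.800) / (10) = 1.040
Iteration 2:
  x = (4 - (-1)·-0.800 - (-1)·1.040) / (3) = 1.413
  y = (-4 - (4)·1.413 - (-4)·1.040) / (10) = -0.549
  z = (-1 - (-3)·1.413 - (3)·-0.549) / (10) = 0.489
Iteration 3:
  x = (4 - (-1)·-0.549 - (-1)·0.489) / (3) = 1.313
  y = (-4 - (4)·1.313 - (-4)·0.489) / (10) = -0.730
  z = (-1 - (-3)·1.313 - (3)·-0.730) / (10) = 0.513

(1.313, -0.730, 0.513)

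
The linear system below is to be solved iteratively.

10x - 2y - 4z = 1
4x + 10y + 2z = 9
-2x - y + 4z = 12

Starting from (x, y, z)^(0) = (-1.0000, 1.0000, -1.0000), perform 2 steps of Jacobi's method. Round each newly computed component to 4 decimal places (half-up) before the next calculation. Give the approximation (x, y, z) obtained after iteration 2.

Iteration 1:
  x = (1 - (-2)·1.0000 - (-4)·-1.0000) / (10) = -0.1000
  y = (9 - (4)·-1.0000 - (2)·-1.0000) / (10) = 1.5000
  z = (12 - (-2)·-1.0000 - (-1)·1.0000) / (4) = 2.7500
Iteration 2:
  x = (1 - (-2)·1.5000 - (-4)·2.7500) / (10) = 1.5000
  y = (9 - (4)·-0.1000 - (2)·2.7500) / (10) = 0.3900
  z = (12 - (-2)·-0.1000 - (-1)·1.5000) / (4) = 3.3250

(1.5000, 0.3900, 3.3250)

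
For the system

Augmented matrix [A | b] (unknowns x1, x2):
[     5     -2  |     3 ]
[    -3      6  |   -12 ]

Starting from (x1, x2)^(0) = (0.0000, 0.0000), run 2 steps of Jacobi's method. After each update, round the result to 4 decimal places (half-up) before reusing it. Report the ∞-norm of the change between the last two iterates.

0.8000

Iteration 1:
  x1 = (3 - (-2)·0.0000) / (5) = 0.6000
  x2 = (-12 - (-3)·0.0000) / (6) = -2.0000
Iteration 2:
  x1 = (3 - (-2)·-2.0000) / (5) = -0.2000
  x2 = (-12 - (-3)·0.6000) / (6) = -1.7000
Change: (-0.8000, 0.3000) → max |·| = 0.8000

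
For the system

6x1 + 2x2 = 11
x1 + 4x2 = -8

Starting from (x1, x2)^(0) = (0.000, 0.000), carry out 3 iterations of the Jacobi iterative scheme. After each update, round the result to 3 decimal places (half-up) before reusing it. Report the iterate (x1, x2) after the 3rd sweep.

(2.653, -2.625)

Iteration 1:
  x1 = (11 - (2)·0.000) / (6) = 1.833
  x2 = (-8 - (1)·0.000) / (4) = -2.000
Iteration 2:
  x1 = (11 - (2)·-2.000) / (6) = 2.500
  x2 = (-8 - (1)·1.833) / (4) = -2.458
Iteration 3:
  x1 = (11 - (2)·-2.458) / (6) = 2.653
  x2 = (-8 - (1)·2.500) / (4) = -2.625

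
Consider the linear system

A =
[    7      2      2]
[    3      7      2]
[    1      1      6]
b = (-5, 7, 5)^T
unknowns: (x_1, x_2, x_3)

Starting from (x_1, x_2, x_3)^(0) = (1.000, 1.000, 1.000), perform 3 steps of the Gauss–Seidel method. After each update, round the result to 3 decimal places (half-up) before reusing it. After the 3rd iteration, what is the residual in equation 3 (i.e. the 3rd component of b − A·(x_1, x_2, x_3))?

0.000

Iteration 1:
  x_1 = (-5 - (2)·1.000 - (2)·1.000) / (7) = -1.286
  x_2 = (7 - (3)·-1.286 - (2)·1.000) / (7) = 1.265
  x_3 = (5 - (1)·-1.286 - (1)·1.265) / (6) = 0.837
Iteration 2:
  x_1 = (-5 - (2)·1.265 - (2)·0.837) / (7) = -1.315
  x_2 = (7 - (3)·-1.315 - (2)·0.837) / (7) = 1.324
  x_3 = (5 - (1)·-1.315 - (1)·1.324) / (6) = 0.832
Iteration 3:
  x_1 = (-5 - (2)·1.324 - (2)·0.832) / (7) = -1.330
  x_2 = (7 - (3)·-1.330 - (2)·0.832) / (7) = 1.332
  x_3 = (5 - (1)·-1.330 - (1)·1.332) / (6) = 0.833
Residual b − A·x = (-0.020, 0.000, 0.000)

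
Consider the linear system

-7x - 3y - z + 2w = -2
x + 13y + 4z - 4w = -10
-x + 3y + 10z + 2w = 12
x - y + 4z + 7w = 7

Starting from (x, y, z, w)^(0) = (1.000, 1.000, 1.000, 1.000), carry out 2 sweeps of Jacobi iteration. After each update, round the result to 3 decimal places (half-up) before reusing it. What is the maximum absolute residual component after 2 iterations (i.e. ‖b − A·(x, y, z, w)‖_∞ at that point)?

2.966

Iteration 1:
  x = (-2 - (-3)·1.000 - (-1)·1.000 - (2)·1.000) / (-7) = 0.000
  y = (-10 - (1)·1.000 - (4)·1.000 - (-4)·1.000) / (13) = -0.846
  z = (12 - (-1)·1.000 - (3)·1.000 - (2)·1.000) / (10) = 0.800
  w = (7 - (1)·1.000 - (-1)·1.000 - (4)·1.000) / (7) = 0.429
Iteration 2:
  x = (-2 - (-3)·-0.846 - (-1)·0.800 - (2)·0.429) / (-7) = 0.657
  y = (-10 - (1)·0.000 - (4)·0.800 - (-4)·0.429) / (13) = -0.883
  z = (12 - (-1)·0.000 - (3)·-0.846 - (2)·0.429) / (10) = 1.368
  w = (7 - (1)·0.000 - (-1)·-0.846 - (4)·0.800) / (7) = 0.422
Residual b − A·x = (0.474, -2.962, 0.782, -2.966); ∞-norm = 2.966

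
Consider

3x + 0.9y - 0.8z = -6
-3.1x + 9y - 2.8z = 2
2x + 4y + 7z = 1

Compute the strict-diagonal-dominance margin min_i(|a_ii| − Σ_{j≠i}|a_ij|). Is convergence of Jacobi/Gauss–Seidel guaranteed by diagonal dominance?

row 1: |3| − (0.9+0.8) = 1.3
row 2: |9| − (3.1+2.8) = 3.1
row 3: |7| − (2+4) = 1
minimum over rows = 1 → strictly diagonally dominant (convergence guaranteed)

1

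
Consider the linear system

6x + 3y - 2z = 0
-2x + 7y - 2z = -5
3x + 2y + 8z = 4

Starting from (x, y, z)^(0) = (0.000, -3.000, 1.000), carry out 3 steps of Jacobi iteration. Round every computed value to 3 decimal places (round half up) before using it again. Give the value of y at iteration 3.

-0.557

Iteration 1:
  x = (0 - (3)·-3.000 - (-2)·1.000) / (6) = 1.833
  y = (-5 - (-2)·0.000 - (-2)·1.000) / (7) = -0.429
  z = (4 - (3)·0.000 - (2)·-3.000) / (8) = 1.250
Iteration 2:
  x = (0 - (3)·-0.429 - (-2)·1.250) / (6) = 0.631
  y = (-5 - (-2)·1.833 - (-2)·1.250) / (7) = 0.167
  z = (4 - (3)·1.833 - (2)·-0.429) / (8) = -0.080
Iteration 3:
  x = (0 - (3)·0.167 - (-2)·-0.080) / (6) = -0.110
  y = (-5 - (-2)·0.631 - (-2)·-0.080) / (7) = -0.557
  z = (4 - (3)·0.631 - (2)·0.167) / (8) = 0.222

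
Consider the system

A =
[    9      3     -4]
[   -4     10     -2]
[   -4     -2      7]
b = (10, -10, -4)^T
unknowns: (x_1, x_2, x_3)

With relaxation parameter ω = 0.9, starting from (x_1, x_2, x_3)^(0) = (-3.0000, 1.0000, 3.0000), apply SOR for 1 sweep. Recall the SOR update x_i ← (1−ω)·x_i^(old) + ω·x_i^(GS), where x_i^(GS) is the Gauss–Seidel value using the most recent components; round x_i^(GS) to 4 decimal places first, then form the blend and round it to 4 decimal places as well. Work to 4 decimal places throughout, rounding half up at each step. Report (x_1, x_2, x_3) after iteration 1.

Iteration 1:
  x_1: GS value = (10 - (3)·1.0000 - (-4)·3.0000) / (9) = 2.1111;  x_1 ← (1−ω)·-3.0000 + ω·2.1111 = 1.6000
  x_2: GS value = (-10 - (-4)·1.6000 - (-2)·3.0000) / (10) = 0.2400;  x_2 ← (1−ω)·1.0000 + ω·0.2400 = 0.3160
  x_3: GS value = (-4 - (-4)·1.6000 - (-2)·0.3160) / (7) = 0.4331;  x_3 ← (1−ω)·3.0000 + ω·0.4331 = 0.6898

(1.6000, 0.3160, 0.6898)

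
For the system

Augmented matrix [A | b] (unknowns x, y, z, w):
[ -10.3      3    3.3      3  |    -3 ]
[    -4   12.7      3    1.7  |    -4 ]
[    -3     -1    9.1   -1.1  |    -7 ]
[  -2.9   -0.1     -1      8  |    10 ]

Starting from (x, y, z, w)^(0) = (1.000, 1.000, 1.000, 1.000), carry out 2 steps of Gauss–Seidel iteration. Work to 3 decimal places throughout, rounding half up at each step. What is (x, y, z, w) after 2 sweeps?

(0.587, -0.282, -0.408, 1.408)

Iteration 1:
  x = (-3 - (3)·1.000 - (3.3)·1.000 - (3)·1.000) / (-10.3) = 1.194
  y = (-4 - (-4)·1.194 - (3)·1.000 - (1.7)·1.000) / (12.7) = -0.309
  z = (-7 - (-3)·1.194 - (-1)·-0.309 - (-1.1)·1.000) / (9.1) = -0.289
  w = (10 - (-2.9)·1.194 - (-0.1)·-0.309 - (-1)·-0.289) / (8) = 1.643
Iteration 2:
  x = (-3 - (3)·-0.309 - (3.3)·-0.289 - (3)·1.643) / (-10.3) = 0.587
  y = (-4 - (-4)·0.587 - (3)·-0.289 - (1.7)·1.643) / (12.7) = -0.282
  z = (-7 - (-3)·0.587 - (-1)·-0.282 - (-1.1)·1.643) / (9.1) = -0.408
  w = (10 - (-2.9)·0.587 - (-0.1)·-0.282 - (-1)·-0.408) / (8) = 1.408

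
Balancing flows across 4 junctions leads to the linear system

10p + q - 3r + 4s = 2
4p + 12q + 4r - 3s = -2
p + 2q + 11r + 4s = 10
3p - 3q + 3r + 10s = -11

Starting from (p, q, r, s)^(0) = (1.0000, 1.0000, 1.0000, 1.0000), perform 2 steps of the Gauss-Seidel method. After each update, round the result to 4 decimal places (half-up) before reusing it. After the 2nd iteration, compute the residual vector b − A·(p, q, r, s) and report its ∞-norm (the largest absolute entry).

6.6343

Iteration 1:
  p = (2 - (1)·1.0000 - (-3)·1.0000 - (4)·1.0000) / (10) = 0.0000
  q = (-2 - (4)·0.0000 - (4)·1.0000 - (-3)·1.0000) / (12) = -0.2500
  r = (10 - (1)·0.0000 - (2)·-0.2500 - (4)·1.0000) / (11) = 0.5909
  s = (-11 - (3)·0.0000 - (-3)·-0.2500 - (3)·0.5909) / (10) = -1.3523
Iteration 2:
  p = (2 - (1)·-0.2500 - (-3)·0.5909 - (4)·-1.3523) / (10) = 0.9432
  q = (-2 - (4)·0.9432 - (4)·0.5909 - (-3)·-1.3523) / (12) = -1.0161
  r = (10 - (1)·0.9432 - (2)·-1.0161 - (4)·-1.3523) / (11) = 1.4998
  s = (-11 - (3)·0.9432 - (-3)·-1.0161 - (3)·1.4998) / (10) = -2.1377
Residual b − A·x = (6.6343, -5.9919, 3.1420, -0.0003); ∞-norm = 6.6343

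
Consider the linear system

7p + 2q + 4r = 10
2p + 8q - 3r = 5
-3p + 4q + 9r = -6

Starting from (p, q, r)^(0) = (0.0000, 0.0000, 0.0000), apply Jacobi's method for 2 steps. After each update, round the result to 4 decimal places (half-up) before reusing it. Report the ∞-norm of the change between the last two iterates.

Iteration 1:
  p = (10 - (2)·0.0000 - (4)·0.0000) / (7) = 1.4286
  q = (5 - (2)·0.0000 - (-3)·0.0000) / (8) = 0.6250
  r = (-6 - (-3)·0.0000 - (4)·0.0000) / (9) = -0.6667
Iteration 2:
  p = (10 - (2)·0.6250 - (4)·-0.6667) / (7) = 1.6310
  q = (5 - (2)·1.4286 - (-3)·-0.6667) / (8) = 0.0178
  r = (-6 - (-3)·1.4286 - (4)·0.6250) / (9) = -0.4682
Change: (0.2024, -0.6072, 0.1985) → max |·| = 0.6072

0.6072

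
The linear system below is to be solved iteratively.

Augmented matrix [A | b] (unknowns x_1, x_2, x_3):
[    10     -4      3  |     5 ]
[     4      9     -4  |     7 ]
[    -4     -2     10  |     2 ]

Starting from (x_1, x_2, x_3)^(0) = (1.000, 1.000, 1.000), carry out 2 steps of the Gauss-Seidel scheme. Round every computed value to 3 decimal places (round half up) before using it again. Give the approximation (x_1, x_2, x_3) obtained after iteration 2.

(0.693, 0.750, 0.627)

Iteration 1:
  x_1 = (5 - (-4)·1.000 - (3)·1.000) / (10) = 0.600
  x_2 = (7 - (4)·0.600 - (-4)·1.000) / (9) = 0.956
  x_3 = (2 - (-4)·0.600 - (-2)·0.956) / (10) = 0.631
Iteration 2:
  x_1 = (5 - (-4)·0.956 - (3)·0.631) / (10) = 0.693
  x_2 = (7 - (4)·0.693 - (-4)·0.631) / (9) = 0.750
  x_3 = (2 - (-4)·0.693 - (-2)·0.750) / (10) = 0.627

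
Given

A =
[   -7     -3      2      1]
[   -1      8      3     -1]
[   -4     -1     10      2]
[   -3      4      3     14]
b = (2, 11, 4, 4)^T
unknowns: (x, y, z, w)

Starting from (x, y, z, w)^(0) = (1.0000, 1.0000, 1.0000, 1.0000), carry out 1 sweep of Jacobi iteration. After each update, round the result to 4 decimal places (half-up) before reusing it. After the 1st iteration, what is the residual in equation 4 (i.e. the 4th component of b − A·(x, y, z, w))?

Iteration 1:
  x = (2 - (-3)·1.0000 - (2)·1.0000 - (1)·1.0000) / (-7) = -0.2857
  y = (11 - (-1)·1.0000 - (3)·1.0000 - (-1)·1.0000) / (8) = 1.2500
  z = (4 - (-4)·1.0000 - (-1)·1.0000 - (2)·1.0000) / (10) = 0.7000
  w = (4 - (-3)·1.0000 - (4)·1.0000 - (3)·1.0000) / (14) = 0.0000
Residual b − A·x = (2.3501, -1.3857, -2.8928, -3.9571)

-3.9571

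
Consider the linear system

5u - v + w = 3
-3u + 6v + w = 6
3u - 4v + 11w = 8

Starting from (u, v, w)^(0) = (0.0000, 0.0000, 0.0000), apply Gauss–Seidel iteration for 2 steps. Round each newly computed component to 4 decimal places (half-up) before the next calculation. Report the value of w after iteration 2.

0.9688

Iteration 1:
  u = (3 - (-1)·0.0000 - (1)·0.0000) / (5) = 0.6000
  v = (6 - (-3)·0.6000 - (1)·0.0000) / (6) = 1.3000
  w = (8 - (3)·0.6000 - (-4)·1.3000) / (11) = 1.0364
Iteration 2:
  u = (3 - (-1)·1.3000 - (1)·1.0364) / (5) = 0.6527
  v = (6 - (-3)·0.6527 - (1)·1.0364) / (6) = 1.1536
  w = (8 - (3)·0.6527 - (-4)·1.1536) / (11) = 0.9688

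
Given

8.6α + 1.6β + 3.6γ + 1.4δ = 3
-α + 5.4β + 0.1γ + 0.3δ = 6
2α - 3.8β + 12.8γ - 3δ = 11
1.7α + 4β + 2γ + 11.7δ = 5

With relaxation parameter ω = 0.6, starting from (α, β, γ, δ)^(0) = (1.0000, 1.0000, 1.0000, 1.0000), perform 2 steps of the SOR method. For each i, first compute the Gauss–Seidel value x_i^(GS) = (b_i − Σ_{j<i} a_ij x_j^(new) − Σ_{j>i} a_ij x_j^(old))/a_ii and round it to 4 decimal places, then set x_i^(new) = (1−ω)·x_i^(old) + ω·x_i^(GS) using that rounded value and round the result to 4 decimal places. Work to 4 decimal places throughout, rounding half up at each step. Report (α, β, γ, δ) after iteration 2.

(-0.1852, 1.0378, 1.2516, 0.0531)

Iteration 1:
  α: GS value = (3 - (1.6)·1.0000 - (3.6)·1.0000 - (1.4)·1.0000) / (8.6) = -0.4186;  α ← (1−ω)·1.0000 + ω·-0.4186 = 0.1488
  β: GS value = (6 - (-1)·0.1488 - (0.1)·1.0000 - (0.3)·1.0000) / (5.4) = 1.0646;  β ← (1−ω)·1.0000 + ω·1.0646 = 1.0388
  γ: GS value = (11 - (2)·0.1488 - (-3.8)·1.0388 - (-3)·1.0000) / (12.8) = 1.3789;  γ ← (1−ω)·1.0000 + ω·1.3789 = 1.2273
  δ: GS value = (5 - (1.7)·0.1488 - (4)·1.0388 - (2)·1.2273) / (11.7) = -0.1592;  δ ← (1−ω)·1.0000 + ω·-0.1592 = 0.3045
Iteration 2:
  α: GS value = (3 - (1.6)·1.0388 - (3.6)·1.2273 - (1.4)·0.3045) / (8.6) = -0.4078;  α ← (1−ω)·0.1488 + ω·-0.4078 = -0.1852
  β: GS value = (6 - (-1)·-0.1852 - (0.1)·1.2273 - (0.3)·0.3045) / (5.4) = 1.0372;  β ← (1−ω)·1.0388 + ω·1.0372 = 1.0378
  γ: GS value = (11 - (2)·-0.1852 - (-3.8)·1.0378 - (-3)·0.3045) / (12.8) = 1.2678;  γ ← (1−ω)·1.2273 + ω·1.2678 = 1.2516
  δ: GS value = (5 - (1.7)·-0.1852 - (4)·1.0378 - (2)·1.2516) / (11.7) = -0.1145;  δ ← (1−ω)·0.3045 + ω·-0.1145 = 0.0531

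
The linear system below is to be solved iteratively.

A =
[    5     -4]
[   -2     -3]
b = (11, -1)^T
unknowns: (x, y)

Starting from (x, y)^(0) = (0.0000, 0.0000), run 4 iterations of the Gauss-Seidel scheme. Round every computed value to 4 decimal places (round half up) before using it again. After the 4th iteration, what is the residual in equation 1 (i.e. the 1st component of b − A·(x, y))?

0.6878

Iteration 1:
  x = (11 - (-4)·0.0000) / (5) = 2.2000
  y = (-1 - (-2)·2.2000) / (-3) = -1.1333
Iteration 2:
  x = (11 - (-4)·-1.1333) / (5) = 1.2934
  y = (-1 - (-2)·1.2934) / (-3) = -0.5289
Iteration 3:
  x = (11 - (-4)·-0.5289) / (5) = 1.7769
  y = (-1 - (-2)·1.7769) / (-3) = -0.8513
Iteration 4:
  x = (11 - (-4)·-0.8513) / (5) = 1.5190
  y = (-1 - (-2)·1.5190) / (-3) = -0.6793
Residual b − A·x = (0.6878, 0.0001)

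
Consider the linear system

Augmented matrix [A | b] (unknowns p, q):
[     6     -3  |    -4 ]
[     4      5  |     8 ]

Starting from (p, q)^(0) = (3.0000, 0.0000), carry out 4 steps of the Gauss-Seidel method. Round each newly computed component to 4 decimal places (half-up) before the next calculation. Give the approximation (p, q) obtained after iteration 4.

(0.1440, 1.4848)

Iteration 1:
  p = (-4 - (-3)·0.0000) / (6) = -0.6667
  q = (8 - (4)·-0.6667) / (5) = 2.1334
Iteration 2:
  p = (-4 - (-3)·2.1334) / (6) = 0.4000
  q = (8 - (4)·0.4000) / (5) = 1.2800
Iteration 3:
  p = (-4 - (-3)·1.2800) / (6) = -0.0267
  q = (8 - (4)·-0.0267) / (5) = 1.6214
Iteration 4:
  p = (-4 - (-3)·1.6214) / (6) = 0.1440
  q = (8 - (4)·0.1440) / (5) = 1.4848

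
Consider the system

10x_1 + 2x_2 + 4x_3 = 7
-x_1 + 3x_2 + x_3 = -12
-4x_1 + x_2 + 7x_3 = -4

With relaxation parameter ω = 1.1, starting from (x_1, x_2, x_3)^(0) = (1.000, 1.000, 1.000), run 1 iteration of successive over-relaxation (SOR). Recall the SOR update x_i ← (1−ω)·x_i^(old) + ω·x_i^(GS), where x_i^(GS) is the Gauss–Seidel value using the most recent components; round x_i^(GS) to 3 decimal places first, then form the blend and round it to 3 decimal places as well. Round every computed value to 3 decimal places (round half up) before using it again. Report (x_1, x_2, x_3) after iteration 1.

Iteration 1:
  x_1: GS value = (7 - (2)·1.000 - (4)·1.000) / (10) = 0.100;  x_1 ← (1−ω)·1.000 + ω·0.100 = 0.010
  x_2: GS value = (-12 - (-1)·0.010 - (1)·1.000) / (3) = -4.330;  x_2 ← (1−ω)·1.000 + ω·-4.330 = -4.863
  x_3: GS value = (-4 - (-4)·0.010 - (1)·-4.863) / (7) = 0.129;  x_3 ← (1−ω)·1.000 + ω·0.129 = 0.042

(0.010, -4.863, 0.042)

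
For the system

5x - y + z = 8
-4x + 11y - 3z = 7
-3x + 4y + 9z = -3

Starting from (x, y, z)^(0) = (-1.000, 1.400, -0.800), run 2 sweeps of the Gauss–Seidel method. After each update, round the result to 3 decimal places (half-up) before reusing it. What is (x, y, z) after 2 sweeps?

Iteration 1:
  x = (8 - (-1)·1.400 - (1)·-0.800) / (5) = 2.040
  y = (7 - (-4)·2.040 - (-3)·-0.800) / (11) = 1.160
  z = (-3 - (-3)·2.040 - (4)·1.160) / (9) = -0.169
Iteration 2:
  x = (8 - (-1)·1.160 - (1)·-0.169) / (5) = 1.866
  y = (7 - (-4)·1.866 - (-3)·-0.169) / (11) = 1.269
  z = (-3 - (-3)·1.866 - (4)·1.269) / (9) = -0.275

(1.866, 1.269, -0.275)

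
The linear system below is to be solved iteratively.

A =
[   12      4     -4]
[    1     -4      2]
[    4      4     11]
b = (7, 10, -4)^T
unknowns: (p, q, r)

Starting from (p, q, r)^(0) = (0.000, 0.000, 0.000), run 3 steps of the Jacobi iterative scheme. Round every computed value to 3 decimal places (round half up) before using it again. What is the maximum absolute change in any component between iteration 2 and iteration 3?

0.526

Iteration 1:
  p = (7 - (4)·0.000 - (-4)·0.000) / (12) = 0.583
  q = (10 - (1)·0.000 - (2)·0.000) / (-4) = -2.500
  r = (-4 - (4)·0.000 - (4)·0.000) / (11) = -0.364
Iteration 2:
  p = (7 - (4)·-2.500 - (-4)·-0.364) / (12) = 1.295
  q = (10 - (1)·0.583 - (2)·-0.364) / (-4) = -2.536
  r = (-4 - (4)·0.583 - (4)·-2.500) / (11) = 0.333
Iteration 3:
  p = (7 - (4)·-2.536 - (-4)·0.333) / (12) = 1.540
  q = (10 - (1)·1.295 - (2)·0.333) / (-4) = -2.010
  r = (-4 - (4)·1.295 - (4)·-2.536) / (11) = 0.088
Change: (0.245, 0.526, -0.245) → max |·| = 0.526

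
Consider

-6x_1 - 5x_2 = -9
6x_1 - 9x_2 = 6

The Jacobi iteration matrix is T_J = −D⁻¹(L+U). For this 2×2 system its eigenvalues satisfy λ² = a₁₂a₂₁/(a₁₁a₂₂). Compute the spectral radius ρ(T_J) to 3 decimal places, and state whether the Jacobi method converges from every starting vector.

a₁₂a₂₁/(a₁₁a₂₂) = (-5)·(6) / ((-6)·(-9)) = -0.555556
ρ = √|-0.555556| = √0.555556 = 0.745
ρ < 1, so Jacobi converges

0.745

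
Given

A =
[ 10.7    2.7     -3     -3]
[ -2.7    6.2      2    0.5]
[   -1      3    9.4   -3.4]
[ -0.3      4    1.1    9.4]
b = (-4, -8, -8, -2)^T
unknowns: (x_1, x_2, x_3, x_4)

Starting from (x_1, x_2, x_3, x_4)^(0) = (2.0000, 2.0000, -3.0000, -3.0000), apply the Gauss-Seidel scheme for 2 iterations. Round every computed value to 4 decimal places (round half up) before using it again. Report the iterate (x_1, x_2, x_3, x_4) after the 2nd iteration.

(-0.4643, -0.9377, -0.4463, 0.2237)

Iteration 1:
  x_1 = (-4 - (2.7)·2.0000 - (-3)·-3.0000 - (-3)·-3.0000) / (10.7) = -2.5607
  x_2 = (-8 - (-2.7)·-2.5607 - (2)·-3.0000 - (0.5)·-3.0000) / (6.2) = -1.1958
  x_3 = (-8 - (-1)·-2.5607 - (3)·-1.1958 - (-3.4)·-3.0000) / (9.4) = -1.8269
  x_4 = (-2 - (-0.3)·-2.5607 - (4)·-1.1958 - (1.1)·-1.8269) / (9.4) = 0.4281
Iteration 2:
  x_1 = (-4 - (2.7)·-1.1958 - (-3)·-1.8269 - (-3)·0.4281) / (10.7) = -0.4643
  x_2 = (-8 - (-2.7)·-0.4643 - (2)·-1.8269 - (0.5)·0.4281) / (6.2) = -0.9377
  x_3 = (-8 - (-1)·-0.4643 - (3)·-0.9377 - (-3.4)·0.4281) / (9.4) = -0.4463
  x_4 = (-2 - (-0.3)·-0.4643 - (4)·-0.9377 - (1.1)·-0.4463) / (9.4) = 0.2237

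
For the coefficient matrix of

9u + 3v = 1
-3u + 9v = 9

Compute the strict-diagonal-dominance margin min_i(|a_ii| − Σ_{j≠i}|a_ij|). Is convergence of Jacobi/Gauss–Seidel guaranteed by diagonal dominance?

6

row 1: |9| − (3) = 6
row 2: |9| − (3) = 6
minimum over rows = 6 → strictly diagonally dominant (convergence guaranteed)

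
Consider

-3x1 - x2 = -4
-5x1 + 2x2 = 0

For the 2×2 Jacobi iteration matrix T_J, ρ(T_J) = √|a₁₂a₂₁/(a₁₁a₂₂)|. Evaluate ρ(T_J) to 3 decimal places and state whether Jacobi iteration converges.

a₁₂a₂₁/(a₁₁a₂₂) = (-1)·(-5) / ((-3)·(2)) = -0.833333
ρ = √|-0.833333| = √0.833333 = 0.913
ρ < 1, so Jacobi converges

0.913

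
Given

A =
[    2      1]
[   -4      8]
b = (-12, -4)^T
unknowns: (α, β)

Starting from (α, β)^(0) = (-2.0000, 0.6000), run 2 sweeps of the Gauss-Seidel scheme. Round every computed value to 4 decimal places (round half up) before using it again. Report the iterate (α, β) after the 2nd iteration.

Iteration 1:
  α = (-12 - (1)·0.6000) / (2) = -6.3000
  β = (-4 - (-4)·-6.3000) / (8) = -3.6500
Iteration 2:
  α = (-12 - (1)·-3.6500) / (2) = -4.1750
  β = (-4 - (-4)·-4.1750) / (8) = -2.5875

(-4.1750, -2.5875)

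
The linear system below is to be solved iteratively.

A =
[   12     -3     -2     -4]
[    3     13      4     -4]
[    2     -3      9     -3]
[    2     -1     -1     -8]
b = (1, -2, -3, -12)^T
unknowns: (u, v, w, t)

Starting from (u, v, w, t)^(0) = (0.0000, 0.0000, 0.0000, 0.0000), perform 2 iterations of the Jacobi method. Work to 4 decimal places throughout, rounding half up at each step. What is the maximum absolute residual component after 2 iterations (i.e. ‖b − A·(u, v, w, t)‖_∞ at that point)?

Iteration 1:
  u = (1 - (-3)·0.0000 - (-2)·0.0000 - (-4)·0.0000) / (12) = 0.0833
  v = (-2 - (3)·0.0000 - (4)·0.0000 - (-4)·0.0000) / (13) = -0.1538
  w = (-3 - (2)·0.0000 - (-3)·0.0000 - (-3)·0.0000) / (9) = -0.3333
  t = (-12 - (2)·0.0000 - (-1)·0.0000 - (-1)·0.0000) / (-8) = 1.5000
Iteration 2:
  u = (1 - (-3)·-0.1538 - (-2)·-0.3333 - (-4)·1.5000) / (12) = 0.4893
  v = (-2 - (3)·0.0833 - (4)·-0.3333 - (-4)·1.5000) / (13) = 0.3910
  w = (-3 - (2)·0.0833 - (-3)·-0.1538 - (-3)·1.5000) / (9) = 0.0969
  t = (-12 - (2)·0.0833 - (-1)·-0.1538 - (-1)·-0.3333) / (-8) = 1.5817
Residual b − A·x = (2.8220, -2.6117, 1.0674, 0.1629); ∞-norm = 2.8220

2.8220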